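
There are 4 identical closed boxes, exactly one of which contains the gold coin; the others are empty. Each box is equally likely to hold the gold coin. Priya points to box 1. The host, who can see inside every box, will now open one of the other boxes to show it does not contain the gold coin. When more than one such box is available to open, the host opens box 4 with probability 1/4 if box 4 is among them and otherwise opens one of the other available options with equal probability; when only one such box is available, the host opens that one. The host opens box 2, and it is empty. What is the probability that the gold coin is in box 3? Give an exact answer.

Consider each possible location of the gold coin in turn.
If it is in box 1 (prior 1/4): box 4 is available but not opened; box 2 gets probability (1 − 1/4)/2 = 3/8; weight (1/4)·(3/8) = 3/32.
If it is in box 2 (prior 1/4): the host opened box 2, so this case is ruled out; weight (1/4)·0 = 0.
If it is in box 3 (prior 1/4): box 4 is available but not opened, probability 3/4; weight (1/4)·(3/4) = 3/16.
If it is in box 4 (prior 1/4): box 4 holds the prize so is unavailable; the host chooses uniformly among the 2 others, probability 1/2; weight (1/4)·(1/2) = 1/8.
The weights sum to 13/32.
So P(the gold coin in box 3 | the host opened box 2) = (3/16) / (13/32) = 6/13.

6/13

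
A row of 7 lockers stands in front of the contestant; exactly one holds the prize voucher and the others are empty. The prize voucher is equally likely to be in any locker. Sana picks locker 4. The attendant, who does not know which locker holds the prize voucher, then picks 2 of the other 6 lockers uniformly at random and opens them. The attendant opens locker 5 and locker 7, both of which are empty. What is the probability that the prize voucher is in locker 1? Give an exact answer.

Condition on the true location of the prize voucher.
If it is in any of lockers 1, 2, 3, 4, and 6 (prior 1/7 each): the attendant picks exactly this set with probability 1/15 regardless, and none is the prize; weight (1/7)·(1/15) = 1/105 each.
If it is in either of lockers 5 and 7 (prior 1/7 each): that locker was opened and seen not to hold the prize — ruled out; weight (1/7)·0 = 0 each.
The weights sum to 1/21.
So P(the prize voucher in locker 1 | the attendant opened locker 5 and locker 7) = (1/105) / (1/21) = 1/5.

1/5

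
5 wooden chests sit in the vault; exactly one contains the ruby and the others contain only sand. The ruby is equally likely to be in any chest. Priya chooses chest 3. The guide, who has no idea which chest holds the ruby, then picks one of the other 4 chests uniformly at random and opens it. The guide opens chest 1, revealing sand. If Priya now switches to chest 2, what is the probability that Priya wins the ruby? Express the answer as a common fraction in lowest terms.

1/4

Consider each possible location of the ruby in turn.
If it is in chest 1 (prior 1/5): the guide opened chest 1, so this case is ruled out; weight (1/5)·0 = 0.
If it is in any of chests 2, 3, 4, and 5 (prior 1/5 each): the guide picks chest 1 with probability 1/4 regardless, and it is not the prize; weight (1/5)·(1/4) = 1/20 each.
The weights sum to 1/5.
So P(the ruby in chest 2 | the guide opened chest 1) = (1/20) / (1/5) = 1/4.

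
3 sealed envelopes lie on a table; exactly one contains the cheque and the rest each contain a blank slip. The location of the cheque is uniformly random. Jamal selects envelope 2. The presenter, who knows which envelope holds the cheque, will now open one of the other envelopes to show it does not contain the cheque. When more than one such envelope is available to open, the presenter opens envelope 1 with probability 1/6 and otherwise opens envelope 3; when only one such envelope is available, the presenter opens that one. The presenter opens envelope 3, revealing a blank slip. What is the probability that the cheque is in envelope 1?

6/11

Consider each possible location of the cheque in turn.
If it is in envelope 1 (prior 1/3): only envelope 3 is available, probability 1; weight (1/3)·1 = 1/3.
If it is in envelope 2 (prior 1/3): envelope 1 is available but not opened, probability 5/6; weight (1/3)·(5/6) = 5/18.
If it is in envelope 3 (prior 1/3): the presenter opened envelope 3, so this case is ruled out; weight (1/3)·0 = 0.
The weights sum to 11/18.
So P(the cheque in envelope 1 | the presenter opened envelope 3) = (1/3) / (11/18) = 6/11.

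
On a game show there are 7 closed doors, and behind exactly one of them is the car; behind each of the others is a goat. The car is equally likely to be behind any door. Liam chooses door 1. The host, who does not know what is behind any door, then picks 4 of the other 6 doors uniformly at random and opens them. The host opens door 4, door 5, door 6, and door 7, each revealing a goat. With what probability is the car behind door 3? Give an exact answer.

Consider each possible location of the car in turn.
If it is behind any of doors 1, 2, and 3 (prior 1/7 each): the host picks exactly this set with probability 1/15 regardless, and none is the prize; weight (1/7)·(1/15) = 1/105 each.
If it is behind any of doors 4, 5, 6, and 7 (prior 1/7 each): that door was opened and seen not to hold the prize — ruled out; weight (1/7)·0 = 0 each.
The weights sum to 1/35.
So P(the car behind door 3 | the host opened door 4, door 5, door 6, and door 7) = (1/105) / (1/35) = 1/3.

1/3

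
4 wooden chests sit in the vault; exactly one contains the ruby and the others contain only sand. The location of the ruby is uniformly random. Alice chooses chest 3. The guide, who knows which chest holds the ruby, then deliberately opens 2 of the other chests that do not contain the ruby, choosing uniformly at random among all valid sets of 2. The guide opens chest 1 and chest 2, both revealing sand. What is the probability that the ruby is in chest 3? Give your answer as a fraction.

Apply Bayes' rule, conditioning on where the ruby actually is.
If it is in either of chests 1 and 2 (prior 1/4 each): that chest was opened and seen not to hold the prize — ruled out; weight (1/4)·0 = 0 each.
If it is in chest 3 (prior 1/4): the guide has 3 equally likely choices, so probability 1/3; weight (1/4)·(1/3) = 1/12.
If it is in chest 4 (prior 1/4): the guide has no choice, probability 1; weight (1/4)·1 = 1/4.
The weights sum to 1/3.
So P(the ruby in chest 3 | the guide opened chest 1 and chest 2) = (1/12) / (1/3) = 1/4.

1/4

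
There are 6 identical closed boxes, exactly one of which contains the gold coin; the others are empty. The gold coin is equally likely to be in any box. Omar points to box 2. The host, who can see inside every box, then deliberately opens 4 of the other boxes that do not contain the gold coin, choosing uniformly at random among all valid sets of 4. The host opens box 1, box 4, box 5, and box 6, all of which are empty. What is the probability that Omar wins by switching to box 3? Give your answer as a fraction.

5/6

Consider each possible location of the gold coin in turn.
If it is in any of boxes 1, 4, 5, and 6 (prior 1/6 each): that box was opened and seen not to hold the prize — ruled out; weight (1/6)·0 = 0 each.
If it is in box 2 (prior 1/6): the host has 5 equally likely choices, so probability 1/5; weight (1/6)·(1/5) = 1/30.
If it is in box 3 (prior 1/6): the host has no choice, probability 1; weight (1/6)·1 = 1/6.
The weights sum to 1/5.
So P(the gold coin in box 3 | the host opened box 1, box 4, box 5, and box 6) = (1/6) / (1/5) = 5/6.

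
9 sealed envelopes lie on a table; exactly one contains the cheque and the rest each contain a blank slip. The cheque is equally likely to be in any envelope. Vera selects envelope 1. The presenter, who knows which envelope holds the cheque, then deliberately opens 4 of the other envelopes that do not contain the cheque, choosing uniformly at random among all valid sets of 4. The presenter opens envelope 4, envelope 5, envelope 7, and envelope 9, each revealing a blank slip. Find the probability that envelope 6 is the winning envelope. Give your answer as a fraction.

2/9

Condition on the true location of the cheque.
If it is in envelope 1 (prior 1/9): the presenter has 70 equally likely choices, so probability 1/70; weight (1/9)·(1/70) = 1/630.
If it is in any of envelopes 2, 3, 6, and 8 (prior 1/9 each): the presenter has 35 equally likely choices, so probability 1/35; weight (1/9)·(1/35) = 1/315 each.
If it is in any of envelopes 4, 5, 7, and 9 (prior 1/9 each): that envelope was opened and seen not to hold the prize — ruled out; weight (1/9)·0 = 0 each.
The weights sum to 1/70.
So P(the cheque in envelope 6 | the presenter opened envelope 4, envelope 5, envelope 7, and envelope 9) = (1/315) / (1/70) = 2/9.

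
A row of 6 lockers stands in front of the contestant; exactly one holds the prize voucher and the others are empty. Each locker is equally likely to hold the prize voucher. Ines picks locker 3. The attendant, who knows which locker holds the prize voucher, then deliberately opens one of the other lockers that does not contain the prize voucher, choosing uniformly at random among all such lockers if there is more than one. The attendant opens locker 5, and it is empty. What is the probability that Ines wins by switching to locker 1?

Consider each possible location of the prize voucher in turn.
If it is in any of lockers 1, 2, 4, and 6 (prior 1/6 each): the attendant has 4 equally likely choices, so probability 1/4; weight (1/6)·(1/4) = 1/24 each.
If it is in locker 3 (prior 1/6): the attendant has 5 equally likely choices, so probability 1/5; weight (1/6)·(1/5) = 1/30.
If it is in locker 5 (prior 1/6): the attendant opened locker 5, so this case is ruled out; weight (1/6)·0 = 0.
The weights sum to 1/5.
So P(the prize voucher in locker 1 | the attendant opened locker 5) = (1/24) / (1/5) = 5/24.

5/24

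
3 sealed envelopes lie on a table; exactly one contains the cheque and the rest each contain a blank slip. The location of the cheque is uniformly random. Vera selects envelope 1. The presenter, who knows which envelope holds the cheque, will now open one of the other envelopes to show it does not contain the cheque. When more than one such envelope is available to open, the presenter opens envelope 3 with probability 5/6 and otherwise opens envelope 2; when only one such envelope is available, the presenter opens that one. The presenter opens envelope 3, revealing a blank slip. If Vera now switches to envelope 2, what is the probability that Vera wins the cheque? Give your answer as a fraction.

Apply Bayes' rule, conditioning on where the cheque actually is.
If it is in envelope 1 (prior 1/3): envelope 3 is available, opened with probability 5/6; weight (1/3)·(5/6) = 5/18.
If it is in envelope 2 (prior 1/3): only envelope 3 is available, probability 1; weight (1/3)·1 = 1/3.
If it is in envelope 3 (prior 1/3): the presenter opened envelope 3, so this case is ruled out; weight (1/3)·0 = 0.
The weights sum to 11/18.
So P(the cheque in envelope 2 | the presenter opened envelope 3) = (1/3) / (11/18) = 6/11.

6/11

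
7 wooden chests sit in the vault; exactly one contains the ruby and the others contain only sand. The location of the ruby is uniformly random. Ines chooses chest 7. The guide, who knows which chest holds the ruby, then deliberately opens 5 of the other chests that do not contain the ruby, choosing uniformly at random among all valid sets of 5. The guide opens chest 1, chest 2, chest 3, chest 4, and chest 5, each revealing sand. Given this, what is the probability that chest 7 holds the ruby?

Apply Bayes' rule, conditioning on where the ruby actually is.
If it is in any of chests 1, 2, 3, 4, and 5 (prior 1/7 each): that chest was opened and seen not to hold the prize — ruled out; weight (1/7)·0 = 0 each.
If it is in chest 6 (prior 1/7): the guide has no choice, probability 1; weight (1/7)·1 = 1/7.
If it is in chest 7 (prior 1/7): the guide has 6 equally likely choices, so probability 1/6; weight (1/7)·(1/6) = 1/42.
The weights sum to 1/6.
So P(the ruby in chest 7 | the guide opened chest 1, chest 2, chest 3, chest 4, and chest 5) = (1/42) / (1/6) = 1/7.

1/7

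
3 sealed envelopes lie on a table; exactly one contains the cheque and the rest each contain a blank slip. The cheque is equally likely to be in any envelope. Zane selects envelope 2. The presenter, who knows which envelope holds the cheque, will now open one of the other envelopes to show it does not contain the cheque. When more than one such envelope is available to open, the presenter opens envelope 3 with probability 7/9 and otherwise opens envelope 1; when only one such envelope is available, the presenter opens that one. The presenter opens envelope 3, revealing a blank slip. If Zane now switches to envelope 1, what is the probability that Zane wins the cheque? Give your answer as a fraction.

Consider each possible location of the cheque in turn.
If it is in envelope 1 (prior 1/3): only envelope 3 is available, probability 1; weight (1/3)·1 = 1/3.
If it is in envelope 2 (prior 1/3): envelope 3 is available, opened with probability 7/9; weight (1/3)·(7/9) = 7/27.
If it is in envelope 3 (prior 1/3): the presenter opened envelope 3, so this case is ruled out; weight (1/3)·0 = 0.
The weights sum to 16/27.
So P(the cheque in envelope 1 | the presenter opened envelope 3) = (1/3) / (16/27) = 9/16.

9/16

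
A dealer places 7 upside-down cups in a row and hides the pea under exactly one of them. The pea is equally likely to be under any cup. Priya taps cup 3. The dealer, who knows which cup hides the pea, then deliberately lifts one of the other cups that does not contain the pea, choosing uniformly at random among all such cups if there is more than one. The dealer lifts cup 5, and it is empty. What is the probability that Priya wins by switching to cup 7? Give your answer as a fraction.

6/35

Condition on the true location of the pea.
If it is under any of cups 1, 2, 4, 6, and 7 (prior 1/7 each): the dealer has 5 equally likely choices, so probability 1/5; weight (1/7)·(1/5) = 1/35 each.
If it is under cup 3 (prior 1/7): the dealer has 6 equally likely choices, so probability 1/6; weight (1/7)·(1/6) = 1/42.
If it is under cup 5 (prior 1/7): the dealer opened cup 5, so this case is ruled out; weight (1/7)·0 = 0.
The weights sum to 1/6.
So P(the pea under cup 7 | the dealer opened cup 5) = (1/35) / (1/6) = 6/35.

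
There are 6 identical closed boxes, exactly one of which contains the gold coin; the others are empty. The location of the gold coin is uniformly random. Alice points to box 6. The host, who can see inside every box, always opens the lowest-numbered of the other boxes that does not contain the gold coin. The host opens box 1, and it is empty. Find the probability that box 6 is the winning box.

1/5

Condition on the true location of the gold coin.
If it is in box 1 (prior 1/6): the host opened box 1, so this case is ruled out; weight (1/6)·0 = 0.
If it is in any of boxes 2, 3, 4, 5, and 6 (prior 1/6 each): box 1 is the lowest-numbered option available, probability 1; weight (1/6)·1 = 1/6 each.
The weights sum to 5/6.
So P(the gold coin in box 6 | the host opened box 1) = (1/6) / (5/6) = 1/5.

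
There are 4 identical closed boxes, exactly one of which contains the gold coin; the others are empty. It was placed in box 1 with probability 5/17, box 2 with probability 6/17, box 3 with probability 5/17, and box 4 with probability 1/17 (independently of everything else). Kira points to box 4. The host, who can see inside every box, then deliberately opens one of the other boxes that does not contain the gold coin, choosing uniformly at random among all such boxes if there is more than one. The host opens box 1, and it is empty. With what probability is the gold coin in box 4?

2/35

Apply Bayes' rule, conditioning on where the gold coin actually is.
If it is in box 1 (prior 5/17): the host opened box 1, so this case is ruled out; weight (5/17)·0 = 0.
If it is in box 2 (prior 6/17): the host has 2 equally likely choices, so probability 1/2; weight (6/17)·(1/2) = 3/17.
If it is in box 3 (prior 5/17): the host has 2 equally likely choices, so probability 1/2; weight (5/17)·(1/2) = 5/34.
If it is in box 4 (prior 1/17): the host has 3 equally likely choices, so probability 1/3; weight (1/17)·(1/3) = 1/51.
The weights sum to 35/102.
So P(the gold coin in box 4 | the host opened box 1) = (1/51) / (35/102) = 2/35.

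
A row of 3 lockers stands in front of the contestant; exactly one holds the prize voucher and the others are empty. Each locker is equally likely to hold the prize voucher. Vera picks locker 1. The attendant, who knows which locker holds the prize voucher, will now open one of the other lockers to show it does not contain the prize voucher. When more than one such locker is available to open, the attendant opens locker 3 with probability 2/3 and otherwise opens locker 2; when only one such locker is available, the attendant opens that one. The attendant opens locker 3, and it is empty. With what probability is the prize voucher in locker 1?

Apply Bayes' rule, conditioning on where the prize voucher actually is.
If it is in locker 1 (prior 1/3): locker 3 is available, opened with probability 2/3; weight (1/3)·(2/3) = 2/9.
If it is in locker 2 (prior 1/3): only locker 3 is available, probability 1; weight (1/3)·1 = 1/3.
If it is in locker 3 (prior 1/3): the attendant opened locker 3, so this case is ruled out; weight (1/3)·0 = 0.
The weights sum to 5/9.
So P(the prize voucher in locker 1 | the attendant opened locker 3) = (2/9) / (5/9) = 2/5.

2/5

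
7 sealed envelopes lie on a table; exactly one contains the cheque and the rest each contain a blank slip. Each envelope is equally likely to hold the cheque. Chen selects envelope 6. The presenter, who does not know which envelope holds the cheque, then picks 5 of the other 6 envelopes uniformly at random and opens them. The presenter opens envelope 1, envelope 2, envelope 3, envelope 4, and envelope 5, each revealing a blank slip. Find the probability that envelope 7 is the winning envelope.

1/2

Apply Bayes' rule, conditioning on where the cheque actually is.
If it is in any of envelopes 1, 2, 3, 4, and 5 (prior 1/7 each): that envelope was opened and seen not to hold the prize — ruled out; weight (1/7)·0 = 0 each.
If it is in either of envelopes 6 and 7 (prior 1/7 each): the presenter picks exactly this set with probability 1/6 regardless, and none is the prize; weight (1/7)·(1/6) = 1/42 each.
The weights sum to 1/21.
So P(the cheque in envelope 7 | the presenter opened envelope 1, envelope 2, envelope 3, envelope 4, and envelope 5) = (1/42) / (1/21) = 1/2.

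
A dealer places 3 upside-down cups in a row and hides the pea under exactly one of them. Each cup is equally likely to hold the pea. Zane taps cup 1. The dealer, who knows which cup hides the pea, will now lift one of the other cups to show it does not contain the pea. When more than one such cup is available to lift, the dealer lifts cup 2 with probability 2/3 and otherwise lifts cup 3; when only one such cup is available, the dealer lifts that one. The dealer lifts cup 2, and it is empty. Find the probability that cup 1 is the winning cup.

2/5

Condition on the true location of the pea.
If it is under cup 1 (prior 1/3): cup 2 is available, opened with probability 2/3; weight (1/3)·(2/3) = 2/9.
If it is under cup 2 (prior 1/3): the dealer opened cup 2, so this case is ruled out; weight (1/3)·0 = 0.
If it is under cup 3 (prior 1/3): only cup 2 is available, probability 1; weight (1/3)·1 = 1/3.
The weights sum to 5/9.
So P(the pea under cup 1 | the dealer opened cup 2) = (2/9) / (5/9) = 2/5.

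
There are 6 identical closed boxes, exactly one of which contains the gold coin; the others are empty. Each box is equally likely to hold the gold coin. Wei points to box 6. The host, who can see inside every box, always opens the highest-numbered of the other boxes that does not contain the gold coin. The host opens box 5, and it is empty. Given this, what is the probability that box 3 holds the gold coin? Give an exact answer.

Consider each possible location of the gold coin in turn.
If it is in any of boxes 1, 2, 3, 4, and 6 (prior 1/6 each): box 5 is the highest-numbered option available, probability 1; weight (1/6)·1 = 1/6 each.
If it is in box 5 (prior 1/6): the host opened box 5, so this case is ruled out; weight (1/6)·0 = 0.
The weights sum to 5/6.
So P(the gold coin in box 3 | the host opened box 5) = (1/6) / (5/6) = 1/5.

1/5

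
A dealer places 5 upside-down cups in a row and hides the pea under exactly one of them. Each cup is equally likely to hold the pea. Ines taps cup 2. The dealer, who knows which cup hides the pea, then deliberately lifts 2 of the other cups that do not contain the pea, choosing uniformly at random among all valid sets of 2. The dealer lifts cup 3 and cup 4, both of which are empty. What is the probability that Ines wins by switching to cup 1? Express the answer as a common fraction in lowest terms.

Condition on the true location of the pea.
If it is under either of cups 1 and 5 (prior 1/5 each): the dealer has 3 equally likely choices, so probability 1/3; weight (1/5)·(1/3) = 1/15 each.
If it is under cup 2 (prior 1/5): the dealer has 6 equally likely choices, so probability 1/6; weight (1/5)·(1/6) = 1/30.
If it is under either of cups 3 and 4 (prior 1/5 each): that cup was opened and seen not to hold the prize — ruled out; weight (1/5)·0 = 0 each.
The weights sum to 1/6.
So P(the pea under cup 1 | the dealer opened cup 3 and cup 4) = (1/15) / (1/6) = 2/5.

2/5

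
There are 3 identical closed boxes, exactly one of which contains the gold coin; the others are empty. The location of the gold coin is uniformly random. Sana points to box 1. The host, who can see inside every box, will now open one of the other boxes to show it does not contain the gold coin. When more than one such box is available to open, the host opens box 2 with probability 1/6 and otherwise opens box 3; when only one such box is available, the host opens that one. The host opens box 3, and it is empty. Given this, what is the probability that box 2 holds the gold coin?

Consider each possible location of the gold coin in turn.
If it is in box 1 (prior 1/3): box 2 is available but not opened, probability 5/6; weight (1/3)·(5/6) = 5/18.
If it is in box 2 (prior 1/3): only box 3 is available, probability 1; weight (1/3)·1 = 1/3.
If it is in box 3 (prior 1/3): the host opened box 3, so this case is ruled out; weight (1/3)·0 = 0.
The weights sum to 11/18.
So P(the gold coin in box 2 | the host opened box 3) = (1/3) / (11/18) = 6/11.

6/11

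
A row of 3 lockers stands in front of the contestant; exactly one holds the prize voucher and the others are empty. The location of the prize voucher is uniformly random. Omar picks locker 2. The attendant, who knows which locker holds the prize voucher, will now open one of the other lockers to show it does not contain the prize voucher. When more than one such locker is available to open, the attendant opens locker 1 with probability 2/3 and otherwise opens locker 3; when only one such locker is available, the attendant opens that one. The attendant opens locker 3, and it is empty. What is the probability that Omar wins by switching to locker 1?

3/4

Apply Bayes' rule, conditioning on where the prize voucher actually is.
If it is in locker 1 (prior 1/3): only locker 3 is available, probability 1; weight (1/3)·1 = 1/3.
If it is in locker 2 (prior 1/3): locker 1 is available but not opened, probability 1/3; weight (1/3)·(1/3) = 1/9.
If it is in locker 3 (prior 1/3): the attendant opened locker 3, so this case is ruled out; weight (1/3)·0 = 0.
The weights sum to 4/9.
So P(the prize voucher in locker 1 | the attendant opened locker 3) = (1/3) / (4/9) = 3/4.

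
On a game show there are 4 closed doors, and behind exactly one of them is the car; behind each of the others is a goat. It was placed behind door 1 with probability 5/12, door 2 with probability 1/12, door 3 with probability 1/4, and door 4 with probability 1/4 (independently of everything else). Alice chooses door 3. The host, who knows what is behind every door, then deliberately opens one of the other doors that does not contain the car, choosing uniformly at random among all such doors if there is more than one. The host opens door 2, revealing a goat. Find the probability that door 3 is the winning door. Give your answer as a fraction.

1/5

Condition on the true location of the car.
If it is behind door 1 (prior 5/12): the host has 2 equally likely choices, so probability 1/2; weight (5/12)·(1/2) = 5/24.
If it is behind door 2 (prior 1/12): the host opened door 2, so this case is ruled out; weight (1/12)·0 = 0.
If it is behind door 3 (prior 1/4): the host has 3 equally likely choices, so probability 1/3; weight (1/4)·(1/3) = 1/12.
If it is behind door 4 (prior 1/4): the host has 2 equally likely choices, so probability 1/2; weight (1/4)·(1/2) = 1/8.
The weights sum to 5/12.
So P(the car behind door 3 | the host opened door 2) = (1/12) / (5/12) = 1/5.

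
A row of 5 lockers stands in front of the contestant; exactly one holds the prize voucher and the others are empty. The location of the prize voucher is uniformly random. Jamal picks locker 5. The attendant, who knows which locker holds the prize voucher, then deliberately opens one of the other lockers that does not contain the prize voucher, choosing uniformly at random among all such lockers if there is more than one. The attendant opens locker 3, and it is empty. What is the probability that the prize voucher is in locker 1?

Condition on the true location of the prize voucher.
If it is in any of lockers 1, 2, and 4 (prior 1/5 each): the attendant has 3 equally likely choices, so probability 1/3; weight (1/5)·(1/3) = 1/15 each.
If it is in locker 3 (prior 1/5): the attendant opened locker 3, so this case is ruled out; weight (1/5)·0 = 0.
If it is in locker 5 (prior 1/5): the attendant has 4 equally likely choices, so probability 1/4; weight (1/5)·(1/4) = 1/20.
The weights sum to 1/4.
So P(the prize voucher in locker 1 | the attendant opened locker 3) = (1/15) / (1/4) = 4/15.

4/15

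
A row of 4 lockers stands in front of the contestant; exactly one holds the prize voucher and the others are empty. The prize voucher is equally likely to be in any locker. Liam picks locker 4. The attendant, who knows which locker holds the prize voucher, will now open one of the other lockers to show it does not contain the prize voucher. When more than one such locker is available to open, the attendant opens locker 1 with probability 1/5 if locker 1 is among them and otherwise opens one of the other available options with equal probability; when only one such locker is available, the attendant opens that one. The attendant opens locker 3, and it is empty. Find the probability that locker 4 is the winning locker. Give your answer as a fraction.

Condition on the true location of the prize voucher.
If it is in locker 1 (prior 1/4): locker 1 holds the prize so is unavailable; the attendant chooses uniformly among the 2 others, probability 1/2; weight (1/4)·(1/2) = 1/8.
If it is in locker 2 (prior 1/4): locker 1 is available but not opened, probability 4/5; weight (1/4)·(4/5) = 1/5.
If it is in locker 3 (prior 1/4): the attendant opened locker 3, so this case is ruled out; weight (1/4)·0 = 0.
If it is in locker 4 (prior 1/4): locker 1 is available but not opened; locker 3 gets probability (1 − 1/5)/2 = 2/5; weight (1/4)·(2/5) = 1/10.
The weights sum to 17/40.
So P(the prize voucher in locker 4 | the attendant opened locker 3) = (1/10) / (17/40) = 4/17.

4/17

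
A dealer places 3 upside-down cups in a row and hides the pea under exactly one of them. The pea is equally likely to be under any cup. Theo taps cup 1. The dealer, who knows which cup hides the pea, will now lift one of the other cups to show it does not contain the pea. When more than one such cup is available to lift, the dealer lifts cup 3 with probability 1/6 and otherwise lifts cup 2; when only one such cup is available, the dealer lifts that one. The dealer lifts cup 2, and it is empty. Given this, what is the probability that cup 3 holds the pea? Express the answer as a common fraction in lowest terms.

Consider each possible location of the pea in turn.
If it is under cup 1 (prior 1/3): cup 3 is available but not opened, probability 5/6; weight (1/3)·(5/6) = 5/18.
If it is under cup 2 (prior 1/3): the dealer opened cup 2, so this case is ruled out; weight (1/3)·0 = 0.
If it is under cup 3 (prior 1/3): only cup 2 is available, probability 1; weight (1/3)·1 = 1/3.
The weights sum to 11/18.
So P(the pea under cup 3 | the dealer opened cup 2) = (1/3) / (11/18) = 6/11.

6/11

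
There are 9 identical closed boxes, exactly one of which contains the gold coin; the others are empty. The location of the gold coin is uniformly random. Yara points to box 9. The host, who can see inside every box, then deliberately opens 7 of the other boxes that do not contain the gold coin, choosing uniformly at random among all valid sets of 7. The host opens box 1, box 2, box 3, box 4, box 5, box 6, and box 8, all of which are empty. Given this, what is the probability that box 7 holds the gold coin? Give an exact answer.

8/9

Consider each possible location of the gold coin in turn.
If it is in any of boxes 1, 2, 3, 4, 5, 6, and 8 (prior 1/9 each): that box was opened and seen not to hold the prize — ruled out; weight (1/9)·0 = 0 each.
If it is in box 7 (prior 1/9): the host has no choice, probability 1; weight (1/9)·1 = 1/9.
If it is in box 9 (prior 1/9): the host has 8 equally likely choices, so probability 1/8; weight (1/9)·(1/8) = 1/72.
The weights sum to 1/8.
So P(the gold coin in box 7 | the host opened box 1, box 2, box 3, box 4, box 5, box 6, and box 8) = (1/9) / (1/8) = 8/9.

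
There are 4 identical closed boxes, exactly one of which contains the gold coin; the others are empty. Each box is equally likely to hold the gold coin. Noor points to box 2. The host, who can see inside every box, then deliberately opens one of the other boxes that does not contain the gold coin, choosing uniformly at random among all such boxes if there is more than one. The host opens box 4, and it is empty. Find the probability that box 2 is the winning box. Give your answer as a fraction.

1/4

Apply Bayes' rule, conditioning on where the gold coin actually is.
If it is in either of boxes 1 and 3 (prior 1/4 each): the host has 2 equally likely choices, so probability 1/2; weight (1/4)·(1/2) = 1/8 each.
If it is in box 2 (prior 1/4): the host has 3 equally likely choices, so probability 1/3; weight (1/4)·(1/3) = 1/12.
If it is in box 4 (prior 1/4): the host opened box 4, so this case is ruled out; weight (1/4)·0 = 0.
The weights sum to 1/3.
So P(the gold coin in box 2 | the host opened box 4) = (1/12) / (1/3) = 1/4.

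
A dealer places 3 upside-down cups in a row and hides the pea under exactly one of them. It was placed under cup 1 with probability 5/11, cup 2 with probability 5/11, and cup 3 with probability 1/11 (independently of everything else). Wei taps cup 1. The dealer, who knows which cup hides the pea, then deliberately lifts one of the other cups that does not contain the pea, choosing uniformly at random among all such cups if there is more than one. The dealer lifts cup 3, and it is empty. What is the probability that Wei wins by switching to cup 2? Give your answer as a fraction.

2/3

Consider each possible location of the pea in turn.
If it is under cup 1 (prior 5/11): the dealer has 2 equally likely choices, so probability 1/2; weight (5/11)·(1/2) = 5/22.
If it is under cup 2 (prior 5/11): the dealer has no choice, probability 1; weight (5/11)·1 = 5/11.
If it is under cup 3 (prior 1/11): the dealer opened cup 3, so this case is ruled out; weight (1/11)·0 = 0.
The weights sum to 15/22.
So P(the pea under cup 2 | the dealer opened cup 3) = (5/11) / (15/22) = 2/3.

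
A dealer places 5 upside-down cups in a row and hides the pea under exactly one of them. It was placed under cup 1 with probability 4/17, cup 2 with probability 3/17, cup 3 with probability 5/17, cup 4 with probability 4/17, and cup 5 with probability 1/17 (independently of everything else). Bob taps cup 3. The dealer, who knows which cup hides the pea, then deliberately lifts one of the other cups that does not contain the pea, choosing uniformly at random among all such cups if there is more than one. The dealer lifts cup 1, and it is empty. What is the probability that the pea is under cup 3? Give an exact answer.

15/47

Consider each possible location of the pea in turn.
If it is under cup 1 (prior 4/17): the dealer opened cup 1, so this case is ruled out; weight (4/17)·0 = 0.
If it is under cup 2 (prior 3/17): the dealer has 3 equally likely choices, so probability 1/3; weight (3/17)·(1/3) = 1/17.
If it is under cup 3 (prior 5/17): the dealer has 4 equally likely choices, so probability 1/4; weight (5/17)·(1/4) = 5/68.
If it is under cup 4 (prior 4/17): the dealer has 3 equally likely choices, so probability 1/3; weight (4/17)·(1/3) = 4/51.
If it is under cup 5 (prior 1/17): the dealer has 3 equally likely choices, so probability 1/3; weight (1/17)·(1/3) = 1/51.
The weights sum to 47/204.
So P(the pea under cup 3 | the dealer opened cup 1) = (5/68) / (47/204) = 15/47.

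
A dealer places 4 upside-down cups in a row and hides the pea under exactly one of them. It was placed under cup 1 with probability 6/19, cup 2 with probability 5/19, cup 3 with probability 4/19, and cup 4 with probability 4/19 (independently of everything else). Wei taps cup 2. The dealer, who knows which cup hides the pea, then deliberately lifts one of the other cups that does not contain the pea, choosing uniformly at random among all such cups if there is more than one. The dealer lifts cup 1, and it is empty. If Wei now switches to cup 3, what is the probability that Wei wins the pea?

6/17

Apply Bayes' rule, conditioning on where the pea actually is.
If it is under cup 1 (prior 6/19): the dealer opened cup 1, so this case is ruled out; weight (6/19)·0 = 0.
If it is under cup 2 (prior 5/19): the dealer has 3 equally likely choices, so probability 1/3; weight (5/19)·(1/3) = 5/57.
If it is under either of cups 3 and 4 (prior 4/19 each): the dealer has 2 equally likely choices, so probability 1/2; weight (4/19)·(1/2) = 2/19 each.
The weights sum to 17/57.
So P(the pea under cup 3 | the dealer opened cup 1) = (2/19) / (17/57) = 6/17.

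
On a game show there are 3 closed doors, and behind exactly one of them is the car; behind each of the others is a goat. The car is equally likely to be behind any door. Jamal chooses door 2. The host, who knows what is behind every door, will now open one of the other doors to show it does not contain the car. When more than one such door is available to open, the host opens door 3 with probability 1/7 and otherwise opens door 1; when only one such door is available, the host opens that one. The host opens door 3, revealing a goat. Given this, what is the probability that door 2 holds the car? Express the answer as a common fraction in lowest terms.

Apply Bayes' rule, conditioning on where the car actually is.
If it is behind door 1 (prior 1/3): only door 3 is available, probability 1; weight (1/3)·1 = 1/3.
If it is behind door 2 (prior 1/3): door 3 is available, opened with probability 1/7; weight (1/3)·(1/7) = 1/21.
If it is behind door 3 (prior 1/3): the host opened door 3, so this case is ruled out; weight (1/3)·0 = 0.
The weights sum to 8/21.
So P(the car behind door 2 | the host opened door 3) = (1/21) / (8/21) = 1/8.

1/8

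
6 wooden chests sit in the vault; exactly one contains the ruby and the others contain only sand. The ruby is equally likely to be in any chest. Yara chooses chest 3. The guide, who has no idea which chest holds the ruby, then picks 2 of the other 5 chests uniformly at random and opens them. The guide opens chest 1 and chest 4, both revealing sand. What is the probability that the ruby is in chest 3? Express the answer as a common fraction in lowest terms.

1/4

Consider each possible location of the ruby in turn.
If it is in either of chests 1 and 4 (prior 1/6 each): that chest was opened and seen not to hold the prize — ruled out; weight (1/6)·0 = 0 each.
If it is in any of chests 2, 3, 5, and 6 (prior 1/6 each): the guide picks exactly this set with probability 1/10 regardless, and none is the prize; weight (1/6)·(1/10) = 1/60 each.
The weights sum to 1/15.
So P(the ruby in chest 3 | the guide opened chest 1 and chest 4) = (1/60) / (1/15) = 1/4.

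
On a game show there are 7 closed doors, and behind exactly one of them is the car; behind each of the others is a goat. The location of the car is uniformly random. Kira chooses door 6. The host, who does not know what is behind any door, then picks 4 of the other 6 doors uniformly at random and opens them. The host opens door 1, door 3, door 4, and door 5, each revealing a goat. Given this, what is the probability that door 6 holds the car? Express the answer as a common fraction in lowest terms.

1/3

Apply Bayes' rule, conditioning on where the car actually is.
If it is behind any of doors 1, 3, 4, and 5 (prior 1/7 each): that door was opened and seen not to hold the prize — ruled out; weight (1/7)·0 = 0 each.
If it is behind any of doors 2, 6, and 7 (prior 1/7 each): the host picks exactly this set with probability 1/15 regardless, and none is the prize; weight (1/7)·(1/15) = 1/105 each.
The weights sum to 1/35.
So P(the car behind door 6 | the host opened door 1, door 3, door 4, and door 5) = (1/105) / (1/35) = 1/3.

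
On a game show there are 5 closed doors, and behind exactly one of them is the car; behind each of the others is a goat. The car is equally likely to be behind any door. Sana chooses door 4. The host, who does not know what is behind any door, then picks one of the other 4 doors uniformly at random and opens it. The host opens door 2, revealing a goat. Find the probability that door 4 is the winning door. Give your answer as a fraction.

1/4

Because the host chose which door to open without knowing where the car is, the choice is independent of the prize location. Learning that door 2 does not hold the car simply rules out that one location and leaves the remaining 4 doors still equally likely by symmetry.
So P(the car behind door 4) = 1/4.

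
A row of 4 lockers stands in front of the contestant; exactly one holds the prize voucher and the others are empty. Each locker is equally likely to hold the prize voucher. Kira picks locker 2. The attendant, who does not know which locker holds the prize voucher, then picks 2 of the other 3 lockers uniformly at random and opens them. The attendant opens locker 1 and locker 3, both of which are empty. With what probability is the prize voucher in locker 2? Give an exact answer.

Apply Bayes' rule, conditioning on where the prize voucher actually is.
If it is in either of lockers 1 and 3 (prior 1/4 each): that locker was opened and seen not to hold the prize — ruled out; weight (1/4)·0 = 0 each.
If it is in either of lockers 2 and 4 (prior 1/4 each): the attendant picks exactly this set with probability 1/3 regardless, and none is the prize; weight (1/4)·(1/3) = 1/12 each.
The weights sum to 1/6.
So P(the prize voucher in locker 2 | the attendant opened locker 1 and locker 3) = (1/12) / (1/6) = 1/2.

1/2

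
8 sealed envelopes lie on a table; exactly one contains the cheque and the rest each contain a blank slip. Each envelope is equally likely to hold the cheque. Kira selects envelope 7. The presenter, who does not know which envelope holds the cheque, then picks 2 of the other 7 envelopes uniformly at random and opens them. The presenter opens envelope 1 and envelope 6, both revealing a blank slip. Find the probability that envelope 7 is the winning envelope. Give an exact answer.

Consider each possible location of the cheque in turn.
If it is in either of envelopes 1 and 6 (prior 1/8 each): that envelope was opened and seen not to hold the prize — ruled out; weight (1/8)·0 = 0 each.
If it is in any of envelopes 2, 3, 4, 5, 7, and 8 (prior 1/8 each): the presenter picks exactly this set with probability 1/21 regardless, and none is the prize; weight (1/8)·(1/21) = 1/168 each.
The weights sum to 1/28.
So P(the cheque in envelope 7 | the presenter opened envelope 1 and envelope 6) = (1/168) / (1/28) = 1/6.

1/6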